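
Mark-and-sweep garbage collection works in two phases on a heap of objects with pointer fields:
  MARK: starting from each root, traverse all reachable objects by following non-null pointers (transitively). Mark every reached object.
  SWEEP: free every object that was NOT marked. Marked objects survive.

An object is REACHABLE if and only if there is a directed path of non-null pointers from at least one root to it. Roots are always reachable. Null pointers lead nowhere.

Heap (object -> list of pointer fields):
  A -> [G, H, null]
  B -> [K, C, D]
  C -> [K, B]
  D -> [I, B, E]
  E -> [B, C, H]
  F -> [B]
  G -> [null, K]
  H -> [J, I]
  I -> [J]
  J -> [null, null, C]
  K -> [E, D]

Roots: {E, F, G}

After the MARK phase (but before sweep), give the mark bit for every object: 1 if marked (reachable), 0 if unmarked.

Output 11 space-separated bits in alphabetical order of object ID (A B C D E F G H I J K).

Roots: E F G
Mark E: refs=B C H, marked=E
Mark F: refs=B, marked=E F
Mark G: refs=null K, marked=E F G
Mark B: refs=K C D, marked=B E F G
Mark C: refs=K B, marked=B C E F G
Mark H: refs=J I, marked=B C E F G H
Mark K: refs=E D, marked=B C E F G H K
Mark D: refs=I B E, marked=B C D E F G H K
Mark J: refs=null null C, marked=B C D E F G H J K
Mark I: refs=J, marked=B C D E F G H I J K
Unmarked (collected): A

Answer: 0 1 1 1 1 1 1 1 1 1 1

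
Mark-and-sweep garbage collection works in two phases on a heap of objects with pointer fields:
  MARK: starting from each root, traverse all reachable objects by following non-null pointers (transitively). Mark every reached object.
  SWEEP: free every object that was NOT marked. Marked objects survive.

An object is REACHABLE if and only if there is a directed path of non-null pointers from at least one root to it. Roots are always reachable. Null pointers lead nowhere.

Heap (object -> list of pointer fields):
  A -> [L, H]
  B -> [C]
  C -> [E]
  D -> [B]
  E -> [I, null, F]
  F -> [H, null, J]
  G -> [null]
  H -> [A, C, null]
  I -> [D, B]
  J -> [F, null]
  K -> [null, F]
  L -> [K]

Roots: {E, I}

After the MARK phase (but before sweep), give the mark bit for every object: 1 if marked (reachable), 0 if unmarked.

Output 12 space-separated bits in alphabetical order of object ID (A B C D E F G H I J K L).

Answer: 1 1 1 1 1 1 0 1 1 1 1 1

Derivation:
Roots: E I
Mark E: refs=I null F, marked=E
Mark I: refs=D B, marked=E I
Mark F: refs=H null J, marked=E F I
Mark D: refs=B, marked=D E F I
Mark B: refs=C, marked=B D E F I
Mark H: refs=A C null, marked=B D E F H I
Mark J: refs=F null, marked=B D E F H I J
Mark C: refs=E, marked=B C D E F H I J
Mark A: refs=L H, marked=A B C D E F H I J
Mark L: refs=K, marked=A B C D E F H I J L
Mark K: refs=null F, marked=A B C D E F H I J K L
Unmarked (collected): G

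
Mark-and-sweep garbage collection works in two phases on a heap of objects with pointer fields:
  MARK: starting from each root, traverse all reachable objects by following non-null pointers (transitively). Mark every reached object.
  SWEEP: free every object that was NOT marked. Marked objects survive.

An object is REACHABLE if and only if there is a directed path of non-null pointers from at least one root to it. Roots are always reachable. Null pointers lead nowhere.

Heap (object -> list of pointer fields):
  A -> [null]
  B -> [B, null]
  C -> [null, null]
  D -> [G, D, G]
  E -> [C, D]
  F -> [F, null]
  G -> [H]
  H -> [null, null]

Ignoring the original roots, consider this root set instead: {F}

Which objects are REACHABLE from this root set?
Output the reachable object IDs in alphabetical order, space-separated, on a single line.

Roots: F
Mark F: refs=F null, marked=F
Unmarked (collected): A B C D E G H

Answer: F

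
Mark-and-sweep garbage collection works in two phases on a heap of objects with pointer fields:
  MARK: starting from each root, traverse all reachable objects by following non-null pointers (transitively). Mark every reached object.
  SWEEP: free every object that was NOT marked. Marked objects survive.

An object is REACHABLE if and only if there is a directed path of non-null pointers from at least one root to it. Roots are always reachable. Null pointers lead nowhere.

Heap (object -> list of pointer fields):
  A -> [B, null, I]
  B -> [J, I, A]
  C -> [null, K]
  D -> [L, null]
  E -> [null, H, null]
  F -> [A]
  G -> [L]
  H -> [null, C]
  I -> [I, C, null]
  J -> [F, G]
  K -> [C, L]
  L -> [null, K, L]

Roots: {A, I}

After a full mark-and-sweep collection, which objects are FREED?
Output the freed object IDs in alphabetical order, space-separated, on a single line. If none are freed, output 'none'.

Roots: A I
Mark A: refs=B null I, marked=A
Mark I: refs=I C null, marked=A I
Mark B: refs=J I A, marked=A B I
Mark C: refs=null K, marked=A B C I
Mark J: refs=F G, marked=A B C I J
Mark K: refs=C L, marked=A B C I J K
Mark F: refs=A, marked=A B C F I J K
Mark G: refs=L, marked=A B C F G I J K
Mark L: refs=null K L, marked=A B C F G I J K L
Unmarked (collected): D E H

Answer: D E H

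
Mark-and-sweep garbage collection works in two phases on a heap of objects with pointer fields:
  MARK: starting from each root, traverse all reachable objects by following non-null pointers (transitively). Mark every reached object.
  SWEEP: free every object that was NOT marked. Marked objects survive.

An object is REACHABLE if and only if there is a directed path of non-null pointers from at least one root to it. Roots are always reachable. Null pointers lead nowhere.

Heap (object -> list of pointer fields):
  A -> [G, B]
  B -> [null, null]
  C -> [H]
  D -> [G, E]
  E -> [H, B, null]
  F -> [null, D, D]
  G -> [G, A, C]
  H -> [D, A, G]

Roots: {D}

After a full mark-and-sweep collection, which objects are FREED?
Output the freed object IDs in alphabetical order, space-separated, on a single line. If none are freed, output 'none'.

Answer: F

Derivation:
Roots: D
Mark D: refs=G E, marked=D
Mark G: refs=G A C, marked=D G
Mark E: refs=H B null, marked=D E G
Mark A: refs=G B, marked=A D E G
Mark C: refs=H, marked=A C D E G
Mark H: refs=D A G, marked=A C D E G H
Mark B: refs=null null, marked=A B C D E G H
Unmarked (collected): F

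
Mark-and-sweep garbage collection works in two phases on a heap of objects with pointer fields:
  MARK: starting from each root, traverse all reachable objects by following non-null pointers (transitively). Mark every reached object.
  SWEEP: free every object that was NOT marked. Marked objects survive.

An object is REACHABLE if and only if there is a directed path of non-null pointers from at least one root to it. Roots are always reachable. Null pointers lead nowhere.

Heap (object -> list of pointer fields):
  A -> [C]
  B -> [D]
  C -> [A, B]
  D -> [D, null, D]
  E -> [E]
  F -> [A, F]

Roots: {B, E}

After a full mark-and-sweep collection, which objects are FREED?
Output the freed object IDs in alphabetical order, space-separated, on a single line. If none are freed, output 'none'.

Answer: A C F

Derivation:
Roots: B E
Mark B: refs=D, marked=B
Mark E: refs=E, marked=B E
Mark D: refs=D null D, marked=B D E
Unmarked (collected): A C F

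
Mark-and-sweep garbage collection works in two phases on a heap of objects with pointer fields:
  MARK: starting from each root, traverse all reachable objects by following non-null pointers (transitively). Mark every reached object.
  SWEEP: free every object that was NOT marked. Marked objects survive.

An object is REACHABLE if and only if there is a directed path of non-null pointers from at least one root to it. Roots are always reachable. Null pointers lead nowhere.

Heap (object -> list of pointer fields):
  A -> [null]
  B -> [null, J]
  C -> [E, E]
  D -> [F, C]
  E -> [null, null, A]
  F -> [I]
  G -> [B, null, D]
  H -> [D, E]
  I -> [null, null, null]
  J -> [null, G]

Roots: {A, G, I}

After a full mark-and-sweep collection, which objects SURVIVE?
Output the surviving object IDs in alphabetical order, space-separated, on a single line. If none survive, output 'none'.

Answer: A B C D E F G I J

Derivation:
Roots: A G I
Mark A: refs=null, marked=A
Mark G: refs=B null D, marked=A G
Mark I: refs=null null null, marked=A G I
Mark B: refs=null J, marked=A B G I
Mark D: refs=F C, marked=A B D G I
Mark J: refs=null G, marked=A B D G I J
Mark F: refs=I, marked=A B D F G I J
Mark C: refs=E E, marked=A B C D F G I J
Mark E: refs=null null A, marked=A B C D E F G I J
Unmarked (collected): H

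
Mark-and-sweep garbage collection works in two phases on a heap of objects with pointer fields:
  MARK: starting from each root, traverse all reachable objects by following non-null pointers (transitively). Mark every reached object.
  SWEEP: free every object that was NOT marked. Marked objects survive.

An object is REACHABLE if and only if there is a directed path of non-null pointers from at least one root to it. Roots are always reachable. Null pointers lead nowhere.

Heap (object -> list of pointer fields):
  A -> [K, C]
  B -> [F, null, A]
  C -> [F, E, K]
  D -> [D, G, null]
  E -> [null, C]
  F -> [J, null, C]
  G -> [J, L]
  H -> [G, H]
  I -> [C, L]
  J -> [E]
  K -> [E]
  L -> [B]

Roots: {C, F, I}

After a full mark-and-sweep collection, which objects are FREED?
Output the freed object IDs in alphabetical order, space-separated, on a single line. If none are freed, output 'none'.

Roots: C F I
Mark C: refs=F E K, marked=C
Mark F: refs=J null C, marked=C F
Mark I: refs=C L, marked=C F I
Mark E: refs=null C, marked=C E F I
Mark K: refs=E, marked=C E F I K
Mark J: refs=E, marked=C E F I J K
Mark L: refs=B, marked=C E F I J K L
Mark B: refs=F null A, marked=B C E F I J K L
Mark A: refs=K C, marked=A B C E F I J K L
Unmarked (collected): D G H

Answer: D G H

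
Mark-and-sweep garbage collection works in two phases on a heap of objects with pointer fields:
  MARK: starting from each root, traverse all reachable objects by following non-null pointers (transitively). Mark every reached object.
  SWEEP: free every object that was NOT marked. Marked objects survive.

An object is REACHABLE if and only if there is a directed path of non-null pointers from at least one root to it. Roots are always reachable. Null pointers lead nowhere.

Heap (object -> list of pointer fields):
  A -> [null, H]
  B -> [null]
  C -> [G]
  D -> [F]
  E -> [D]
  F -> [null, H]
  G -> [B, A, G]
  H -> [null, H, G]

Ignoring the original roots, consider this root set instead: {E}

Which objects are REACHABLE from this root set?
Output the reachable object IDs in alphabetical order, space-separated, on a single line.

Roots: E
Mark E: refs=D, marked=E
Mark D: refs=F, marked=D E
Mark F: refs=null H, marked=D E F
Mark H: refs=null H G, marked=D E F H
Mark G: refs=B A G, marked=D E F G H
Mark B: refs=null, marked=B D E F G H
Mark A: refs=null H, marked=A B D E F G H
Unmarked (collected): C

Answer: A B D E F G H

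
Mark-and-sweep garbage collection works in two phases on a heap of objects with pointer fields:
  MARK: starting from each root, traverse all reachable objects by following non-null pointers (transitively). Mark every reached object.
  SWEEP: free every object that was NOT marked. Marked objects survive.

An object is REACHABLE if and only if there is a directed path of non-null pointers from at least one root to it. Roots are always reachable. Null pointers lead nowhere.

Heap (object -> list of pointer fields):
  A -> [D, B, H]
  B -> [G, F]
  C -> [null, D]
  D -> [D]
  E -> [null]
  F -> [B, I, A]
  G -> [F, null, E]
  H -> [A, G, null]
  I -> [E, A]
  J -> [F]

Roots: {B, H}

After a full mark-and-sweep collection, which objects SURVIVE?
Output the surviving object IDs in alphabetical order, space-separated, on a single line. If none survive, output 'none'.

Roots: B H
Mark B: refs=G F, marked=B
Mark H: refs=A G null, marked=B H
Mark G: refs=F null E, marked=B G H
Mark F: refs=B I A, marked=B F G H
Mark A: refs=D B H, marked=A B F G H
Mark E: refs=null, marked=A B E F G H
Mark I: refs=E A, marked=A B E F G H I
Mark D: refs=D, marked=A B D E F G H I
Unmarked (collected): C J

Answer: A B D E F G H I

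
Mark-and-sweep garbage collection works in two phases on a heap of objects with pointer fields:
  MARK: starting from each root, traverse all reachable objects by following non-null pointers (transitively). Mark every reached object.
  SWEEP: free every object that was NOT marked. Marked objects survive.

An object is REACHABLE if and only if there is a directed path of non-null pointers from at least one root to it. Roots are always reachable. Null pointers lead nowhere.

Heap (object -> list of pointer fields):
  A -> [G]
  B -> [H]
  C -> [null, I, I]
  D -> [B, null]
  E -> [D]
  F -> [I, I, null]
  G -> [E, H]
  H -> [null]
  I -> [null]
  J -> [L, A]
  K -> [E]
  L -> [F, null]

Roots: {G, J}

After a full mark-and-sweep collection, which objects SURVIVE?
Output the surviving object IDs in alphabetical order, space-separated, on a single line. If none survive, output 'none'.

Answer: A B D E F G H I J L

Derivation:
Roots: G J
Mark G: refs=E H, marked=G
Mark J: refs=L A, marked=G J
Mark E: refs=D, marked=E G J
Mark H: refs=null, marked=E G H J
Mark L: refs=F null, marked=E G H J L
Mark A: refs=G, marked=A E G H J L
Mark D: refs=B null, marked=A D E G H J L
Mark F: refs=I I null, marked=A D E F G H J L
Mark B: refs=H, marked=A B D E F G H J L
Mark I: refs=null, marked=A B D E F G H I J L
Unmarked (collected): C K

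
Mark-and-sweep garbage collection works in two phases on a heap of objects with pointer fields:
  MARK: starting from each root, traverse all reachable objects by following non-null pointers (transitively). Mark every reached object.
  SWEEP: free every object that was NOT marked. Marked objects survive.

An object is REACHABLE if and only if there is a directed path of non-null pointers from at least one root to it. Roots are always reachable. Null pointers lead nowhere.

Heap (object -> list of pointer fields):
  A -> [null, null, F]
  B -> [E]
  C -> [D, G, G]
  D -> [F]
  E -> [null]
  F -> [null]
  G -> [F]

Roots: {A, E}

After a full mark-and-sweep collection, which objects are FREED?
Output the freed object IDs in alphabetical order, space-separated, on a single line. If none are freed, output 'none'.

Roots: A E
Mark A: refs=null null F, marked=A
Mark E: refs=null, marked=A E
Mark F: refs=null, marked=A E F
Unmarked (collected): B C D G

Answer: B C D G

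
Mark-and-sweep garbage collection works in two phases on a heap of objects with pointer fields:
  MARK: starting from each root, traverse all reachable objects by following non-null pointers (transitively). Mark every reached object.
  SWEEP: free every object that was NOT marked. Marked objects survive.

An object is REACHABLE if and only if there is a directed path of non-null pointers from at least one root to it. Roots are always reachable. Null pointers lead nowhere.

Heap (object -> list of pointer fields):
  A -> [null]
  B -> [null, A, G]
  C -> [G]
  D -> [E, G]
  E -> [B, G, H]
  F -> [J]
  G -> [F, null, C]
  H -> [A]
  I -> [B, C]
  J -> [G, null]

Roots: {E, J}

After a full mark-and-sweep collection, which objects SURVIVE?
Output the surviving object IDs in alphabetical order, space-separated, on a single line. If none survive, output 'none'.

Answer: A B C E F G H J

Derivation:
Roots: E J
Mark E: refs=B G H, marked=E
Mark J: refs=G null, marked=E J
Mark B: refs=null A G, marked=B E J
Mark G: refs=F null C, marked=B E G J
Mark H: refs=A, marked=B E G H J
Mark A: refs=null, marked=A B E G H J
Mark F: refs=J, marked=A B E F G H J
Mark C: refs=G, marked=A B C E F G H J
Unmarked (collected): D I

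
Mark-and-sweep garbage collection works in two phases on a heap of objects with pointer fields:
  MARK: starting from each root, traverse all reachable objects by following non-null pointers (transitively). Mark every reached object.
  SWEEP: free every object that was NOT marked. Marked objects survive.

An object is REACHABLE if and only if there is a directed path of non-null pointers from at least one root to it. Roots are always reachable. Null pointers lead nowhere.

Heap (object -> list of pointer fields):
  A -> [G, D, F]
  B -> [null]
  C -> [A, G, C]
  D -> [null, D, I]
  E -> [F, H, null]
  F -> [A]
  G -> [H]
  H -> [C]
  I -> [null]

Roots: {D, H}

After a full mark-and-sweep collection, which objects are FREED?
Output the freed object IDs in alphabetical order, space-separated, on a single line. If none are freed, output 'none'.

Roots: D H
Mark D: refs=null D I, marked=D
Mark H: refs=C, marked=D H
Mark I: refs=null, marked=D H I
Mark C: refs=A G C, marked=C D H I
Mark A: refs=G D F, marked=A C D H I
Mark G: refs=H, marked=A C D G H I
Mark F: refs=A, marked=A C D F G H I
Unmarked (collected): B E

Answer: B E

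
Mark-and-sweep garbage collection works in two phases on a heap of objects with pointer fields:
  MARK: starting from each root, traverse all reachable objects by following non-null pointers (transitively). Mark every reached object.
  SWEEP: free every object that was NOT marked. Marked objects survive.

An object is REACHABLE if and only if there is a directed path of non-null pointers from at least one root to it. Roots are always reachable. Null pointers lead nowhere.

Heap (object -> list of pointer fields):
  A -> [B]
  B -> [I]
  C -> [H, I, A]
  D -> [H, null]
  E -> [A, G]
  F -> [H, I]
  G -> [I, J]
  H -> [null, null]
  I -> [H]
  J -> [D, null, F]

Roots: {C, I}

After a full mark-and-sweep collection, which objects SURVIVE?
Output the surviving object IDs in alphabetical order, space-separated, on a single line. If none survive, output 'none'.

Roots: C I
Mark C: refs=H I A, marked=C
Mark I: refs=H, marked=C I
Mark H: refs=null null, marked=C H I
Mark A: refs=B, marked=A C H I
Mark B: refs=I, marked=A B C H I
Unmarked (collected): D E F G J

Answer: A B C H I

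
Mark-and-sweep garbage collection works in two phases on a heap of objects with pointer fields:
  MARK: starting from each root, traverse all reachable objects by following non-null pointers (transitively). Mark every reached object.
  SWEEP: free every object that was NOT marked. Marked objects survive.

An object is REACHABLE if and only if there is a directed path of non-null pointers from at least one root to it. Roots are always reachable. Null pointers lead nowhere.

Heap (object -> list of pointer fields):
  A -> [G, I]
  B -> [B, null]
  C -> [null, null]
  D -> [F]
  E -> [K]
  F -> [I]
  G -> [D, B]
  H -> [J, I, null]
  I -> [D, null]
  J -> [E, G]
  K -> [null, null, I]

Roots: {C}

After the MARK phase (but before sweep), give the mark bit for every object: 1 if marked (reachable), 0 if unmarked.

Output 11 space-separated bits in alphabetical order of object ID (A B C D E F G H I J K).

Answer: 0 0 1 0 0 0 0 0 0 0 0

Derivation:
Roots: C
Mark C: refs=null null, marked=C
Unmarked (collected): A B D E F G H I J K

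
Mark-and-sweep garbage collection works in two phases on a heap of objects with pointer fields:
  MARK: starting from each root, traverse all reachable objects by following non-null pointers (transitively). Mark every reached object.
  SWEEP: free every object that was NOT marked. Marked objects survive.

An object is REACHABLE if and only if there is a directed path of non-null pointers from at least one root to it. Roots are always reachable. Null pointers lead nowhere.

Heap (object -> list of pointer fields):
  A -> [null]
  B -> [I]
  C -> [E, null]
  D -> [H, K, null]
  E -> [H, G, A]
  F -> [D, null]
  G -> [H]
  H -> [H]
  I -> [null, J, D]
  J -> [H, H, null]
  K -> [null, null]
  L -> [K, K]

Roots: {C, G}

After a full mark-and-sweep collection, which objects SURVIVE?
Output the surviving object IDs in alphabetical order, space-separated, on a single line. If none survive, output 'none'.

Answer: A C E G H

Derivation:
Roots: C G
Mark C: refs=E null, marked=C
Mark G: refs=H, marked=C G
Mark E: refs=H G A, marked=C E G
Mark H: refs=H, marked=C E G H
Mark A: refs=null, marked=A C E G H
Unmarked (collected): B D F I J K L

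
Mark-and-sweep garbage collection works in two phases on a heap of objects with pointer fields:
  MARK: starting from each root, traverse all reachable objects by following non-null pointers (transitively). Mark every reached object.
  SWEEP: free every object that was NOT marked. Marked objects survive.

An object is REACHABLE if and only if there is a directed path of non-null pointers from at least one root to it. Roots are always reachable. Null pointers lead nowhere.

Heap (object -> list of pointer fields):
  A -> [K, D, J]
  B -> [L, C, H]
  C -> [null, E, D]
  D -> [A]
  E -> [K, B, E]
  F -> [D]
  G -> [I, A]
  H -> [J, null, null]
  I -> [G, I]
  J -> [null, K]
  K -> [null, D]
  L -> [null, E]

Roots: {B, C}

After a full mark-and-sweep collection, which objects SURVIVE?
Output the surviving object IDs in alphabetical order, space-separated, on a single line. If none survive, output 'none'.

Roots: B C
Mark B: refs=L C H, marked=B
Mark C: refs=null E D, marked=B C
Mark L: refs=null E, marked=B C L
Mark H: refs=J null null, marked=B C H L
Mark E: refs=K B E, marked=B C E H L
Mark D: refs=A, marked=B C D E H L
Mark J: refs=null K, marked=B C D E H J L
Mark K: refs=null D, marked=B C D E H J K L
Mark A: refs=K D J, marked=A B C D E H J K L
Unmarked (collected): F G I

Answer: A B C D E H J K L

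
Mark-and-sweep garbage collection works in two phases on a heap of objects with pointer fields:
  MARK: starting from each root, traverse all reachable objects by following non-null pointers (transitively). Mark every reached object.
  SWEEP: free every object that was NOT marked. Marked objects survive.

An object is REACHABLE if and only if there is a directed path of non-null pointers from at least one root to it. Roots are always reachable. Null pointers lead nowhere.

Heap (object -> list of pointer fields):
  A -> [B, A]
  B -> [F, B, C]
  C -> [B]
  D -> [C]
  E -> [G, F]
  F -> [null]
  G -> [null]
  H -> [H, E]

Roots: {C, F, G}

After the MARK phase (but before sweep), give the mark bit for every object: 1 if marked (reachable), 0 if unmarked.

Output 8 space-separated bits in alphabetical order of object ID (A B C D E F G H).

Answer: 0 1 1 0 0 1 1 0

Derivation:
Roots: C F G
Mark C: refs=B, marked=C
Mark F: refs=null, marked=C F
Mark G: refs=null, marked=C F G
Mark B: refs=F B C, marked=B C F G
Unmarked (collected): A D E H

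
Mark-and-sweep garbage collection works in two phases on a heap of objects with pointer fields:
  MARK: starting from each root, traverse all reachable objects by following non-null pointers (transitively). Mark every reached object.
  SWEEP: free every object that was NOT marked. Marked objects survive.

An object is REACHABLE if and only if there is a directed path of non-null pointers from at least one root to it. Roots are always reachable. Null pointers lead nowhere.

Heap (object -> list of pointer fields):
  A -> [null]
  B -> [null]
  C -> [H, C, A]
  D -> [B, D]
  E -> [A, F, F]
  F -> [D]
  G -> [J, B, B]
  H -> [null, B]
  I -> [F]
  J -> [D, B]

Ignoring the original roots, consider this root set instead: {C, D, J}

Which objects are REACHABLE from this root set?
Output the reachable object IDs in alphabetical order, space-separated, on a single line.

Answer: A B C D H J

Derivation:
Roots: C D J
Mark C: refs=H C A, marked=C
Mark D: refs=B D, marked=C D
Mark J: refs=D B, marked=C D J
Mark H: refs=null B, marked=C D H J
Mark A: refs=null, marked=A C D H J
Mark B: refs=null, marked=A B C D H J
Unmarked (collected): E F G I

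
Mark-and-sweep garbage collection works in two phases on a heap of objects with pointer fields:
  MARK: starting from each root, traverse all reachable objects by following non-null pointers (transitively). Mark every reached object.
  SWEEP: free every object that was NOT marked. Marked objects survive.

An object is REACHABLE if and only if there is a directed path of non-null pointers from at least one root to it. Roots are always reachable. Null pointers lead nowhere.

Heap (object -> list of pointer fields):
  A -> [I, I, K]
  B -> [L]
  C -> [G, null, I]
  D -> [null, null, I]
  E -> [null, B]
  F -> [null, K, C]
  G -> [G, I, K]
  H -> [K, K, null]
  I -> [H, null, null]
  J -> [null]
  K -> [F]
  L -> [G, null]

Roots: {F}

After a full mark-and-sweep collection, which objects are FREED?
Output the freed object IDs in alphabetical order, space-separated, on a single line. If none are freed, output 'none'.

Answer: A B D E J L

Derivation:
Roots: F
Mark F: refs=null K C, marked=F
Mark K: refs=F, marked=F K
Mark C: refs=G null I, marked=C F K
Mark G: refs=G I K, marked=C F G K
Mark I: refs=H null null, marked=C F G I K
Mark H: refs=K K null, marked=C F G H I K
Unmarked (collected): A B D E J L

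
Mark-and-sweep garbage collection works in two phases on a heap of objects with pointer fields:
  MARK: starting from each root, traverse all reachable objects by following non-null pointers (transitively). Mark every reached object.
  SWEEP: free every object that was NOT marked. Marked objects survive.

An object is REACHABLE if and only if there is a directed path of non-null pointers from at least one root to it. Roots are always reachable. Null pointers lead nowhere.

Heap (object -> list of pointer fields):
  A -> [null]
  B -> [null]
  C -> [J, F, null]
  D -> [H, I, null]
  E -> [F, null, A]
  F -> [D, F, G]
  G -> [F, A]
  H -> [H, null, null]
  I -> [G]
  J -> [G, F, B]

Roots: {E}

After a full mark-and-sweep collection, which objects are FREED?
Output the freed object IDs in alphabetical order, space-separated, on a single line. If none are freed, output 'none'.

Answer: B C J

Derivation:
Roots: E
Mark E: refs=F null A, marked=E
Mark F: refs=D F G, marked=E F
Mark A: refs=null, marked=A E F
Mark D: refs=H I null, marked=A D E F
Mark G: refs=F A, marked=A D E F G
Mark H: refs=H null null, marked=A D E F G H
Mark I: refs=G, marked=A D E F G H I
Unmarked (collected): B C J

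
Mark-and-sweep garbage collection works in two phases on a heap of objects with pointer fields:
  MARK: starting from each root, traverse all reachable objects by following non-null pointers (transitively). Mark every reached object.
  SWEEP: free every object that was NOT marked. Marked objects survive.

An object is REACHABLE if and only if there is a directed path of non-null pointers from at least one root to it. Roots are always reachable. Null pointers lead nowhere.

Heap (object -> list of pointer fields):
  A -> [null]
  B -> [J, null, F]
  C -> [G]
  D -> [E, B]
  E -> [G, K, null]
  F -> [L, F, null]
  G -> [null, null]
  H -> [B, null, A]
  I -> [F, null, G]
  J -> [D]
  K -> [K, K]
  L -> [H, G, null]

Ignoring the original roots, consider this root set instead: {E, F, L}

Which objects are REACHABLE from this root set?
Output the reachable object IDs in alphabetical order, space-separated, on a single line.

Answer: A B D E F G H J K L

Derivation:
Roots: E F L
Mark E: refs=G K null, marked=E
Mark F: refs=L F null, marked=E F
Mark L: refs=H G null, marked=E F L
Mark G: refs=null null, marked=E F G L
Mark K: refs=K K, marked=E F G K L
Mark H: refs=B null A, marked=E F G H K L
Mark B: refs=J null F, marked=B E F G H K L
Mark A: refs=null, marked=A B E F G H K L
Mark J: refs=D, marked=A B E F G H J K L
Mark D: refs=E B, marked=A B D E F G H J K L
Unmarked (collected): C I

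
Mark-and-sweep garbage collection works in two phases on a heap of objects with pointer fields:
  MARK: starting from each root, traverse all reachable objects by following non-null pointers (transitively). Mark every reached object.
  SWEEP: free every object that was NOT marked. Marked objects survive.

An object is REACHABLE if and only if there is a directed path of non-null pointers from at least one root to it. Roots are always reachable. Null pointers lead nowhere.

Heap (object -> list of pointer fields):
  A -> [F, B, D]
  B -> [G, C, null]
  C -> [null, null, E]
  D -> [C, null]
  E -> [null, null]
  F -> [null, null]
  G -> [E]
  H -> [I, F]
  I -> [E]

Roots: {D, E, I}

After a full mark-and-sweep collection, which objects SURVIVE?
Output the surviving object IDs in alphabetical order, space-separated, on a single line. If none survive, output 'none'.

Roots: D E I
Mark D: refs=C null, marked=D
Mark E: refs=null null, marked=D E
Mark I: refs=E, marked=D E I
Mark C: refs=null null E, marked=C D E I
Unmarked (collected): A B F G H

Answer: C D E I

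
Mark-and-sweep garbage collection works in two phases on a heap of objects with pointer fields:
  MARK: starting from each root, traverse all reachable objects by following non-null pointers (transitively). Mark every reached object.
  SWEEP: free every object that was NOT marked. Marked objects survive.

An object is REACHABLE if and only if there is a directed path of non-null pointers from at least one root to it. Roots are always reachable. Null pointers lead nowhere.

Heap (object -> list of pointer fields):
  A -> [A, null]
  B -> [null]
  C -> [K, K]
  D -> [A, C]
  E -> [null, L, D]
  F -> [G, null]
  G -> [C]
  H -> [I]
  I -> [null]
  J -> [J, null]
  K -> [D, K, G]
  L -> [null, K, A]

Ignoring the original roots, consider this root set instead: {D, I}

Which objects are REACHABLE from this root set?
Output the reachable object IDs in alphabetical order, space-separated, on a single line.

Roots: D I
Mark D: refs=A C, marked=D
Mark I: refs=null, marked=D I
Mark A: refs=A null, marked=A D I
Mark C: refs=K K, marked=A C D I
Mark K: refs=D K G, marked=A C D I K
Mark G: refs=C, marked=A C D G I K
Unmarked (collected): B E F H J L

Answer: A C D G I K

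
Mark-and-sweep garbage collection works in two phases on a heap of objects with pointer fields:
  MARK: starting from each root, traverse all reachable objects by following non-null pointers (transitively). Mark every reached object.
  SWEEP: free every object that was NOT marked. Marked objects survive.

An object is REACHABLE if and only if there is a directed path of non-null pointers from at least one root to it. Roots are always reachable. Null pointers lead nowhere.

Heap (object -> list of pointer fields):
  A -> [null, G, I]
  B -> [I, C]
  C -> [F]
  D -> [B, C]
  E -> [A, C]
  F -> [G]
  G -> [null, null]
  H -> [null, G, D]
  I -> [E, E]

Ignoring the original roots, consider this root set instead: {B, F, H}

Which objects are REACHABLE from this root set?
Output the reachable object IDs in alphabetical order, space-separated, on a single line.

Answer: A B C D E F G H I

Derivation:
Roots: B F H
Mark B: refs=I C, marked=B
Mark F: refs=G, marked=B F
Mark H: refs=null G D, marked=B F H
Mark I: refs=E E, marked=B F H I
Mark C: refs=F, marked=B C F H I
Mark G: refs=null null, marked=B C F G H I
Mark D: refs=B C, marked=B C D F G H I
Mark E: refs=A C, marked=B C D E F G H I
Mark A: refs=null G I, marked=A B C D E F G H I
Unmarked (collected): (none)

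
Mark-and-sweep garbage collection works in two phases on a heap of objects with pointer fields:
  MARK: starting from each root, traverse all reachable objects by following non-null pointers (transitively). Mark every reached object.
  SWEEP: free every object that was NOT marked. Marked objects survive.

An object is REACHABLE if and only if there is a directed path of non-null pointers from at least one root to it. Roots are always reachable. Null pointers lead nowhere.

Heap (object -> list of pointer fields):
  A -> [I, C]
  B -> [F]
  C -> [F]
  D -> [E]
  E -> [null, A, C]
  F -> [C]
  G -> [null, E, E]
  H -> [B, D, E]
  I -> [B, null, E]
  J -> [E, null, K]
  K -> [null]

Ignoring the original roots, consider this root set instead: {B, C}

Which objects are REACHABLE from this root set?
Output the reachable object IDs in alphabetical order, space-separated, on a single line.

Answer: B C F

Derivation:
Roots: B C
Mark B: refs=F, marked=B
Mark C: refs=F, marked=B C
Mark F: refs=C, marked=B C F
Unmarked (collected): A D E G H I J K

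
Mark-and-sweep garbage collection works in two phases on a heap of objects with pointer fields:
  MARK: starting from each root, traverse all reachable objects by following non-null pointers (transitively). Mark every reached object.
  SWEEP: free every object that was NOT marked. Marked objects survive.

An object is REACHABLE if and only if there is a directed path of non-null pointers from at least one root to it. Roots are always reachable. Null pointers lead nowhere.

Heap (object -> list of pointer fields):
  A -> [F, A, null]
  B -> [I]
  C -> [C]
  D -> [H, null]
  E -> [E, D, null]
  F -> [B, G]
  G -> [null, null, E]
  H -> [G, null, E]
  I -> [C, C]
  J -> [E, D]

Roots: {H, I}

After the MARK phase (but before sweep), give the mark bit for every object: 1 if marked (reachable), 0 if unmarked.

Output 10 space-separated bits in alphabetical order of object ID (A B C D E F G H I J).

Answer: 0 0 1 1 1 0 1 1 1 0

Derivation:
Roots: H I
Mark H: refs=G null E, marked=H
Mark I: refs=C C, marked=H I
Mark G: refs=null null E, marked=G H I
Mark E: refs=E D null, marked=E G H I
Mark C: refs=C, marked=C E G H I
Mark D: refs=H null, marked=C D E G H I
Unmarked (collected): A B F J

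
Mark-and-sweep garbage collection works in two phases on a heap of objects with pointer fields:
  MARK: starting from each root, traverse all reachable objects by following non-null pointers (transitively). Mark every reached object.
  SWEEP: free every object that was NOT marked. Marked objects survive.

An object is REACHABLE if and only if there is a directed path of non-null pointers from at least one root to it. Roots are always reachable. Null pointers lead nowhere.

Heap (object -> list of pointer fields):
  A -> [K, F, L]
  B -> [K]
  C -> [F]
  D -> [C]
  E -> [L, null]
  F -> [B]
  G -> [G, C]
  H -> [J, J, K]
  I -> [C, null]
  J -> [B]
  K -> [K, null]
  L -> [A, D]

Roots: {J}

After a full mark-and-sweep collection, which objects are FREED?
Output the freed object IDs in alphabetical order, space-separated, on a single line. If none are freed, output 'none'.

Answer: A C D E F G H I L

Derivation:
Roots: J
Mark J: refs=B, marked=J
Mark B: refs=K, marked=B J
Mark K: refs=K null, marked=B J K
Unmarked (collected): A C D E F G H I L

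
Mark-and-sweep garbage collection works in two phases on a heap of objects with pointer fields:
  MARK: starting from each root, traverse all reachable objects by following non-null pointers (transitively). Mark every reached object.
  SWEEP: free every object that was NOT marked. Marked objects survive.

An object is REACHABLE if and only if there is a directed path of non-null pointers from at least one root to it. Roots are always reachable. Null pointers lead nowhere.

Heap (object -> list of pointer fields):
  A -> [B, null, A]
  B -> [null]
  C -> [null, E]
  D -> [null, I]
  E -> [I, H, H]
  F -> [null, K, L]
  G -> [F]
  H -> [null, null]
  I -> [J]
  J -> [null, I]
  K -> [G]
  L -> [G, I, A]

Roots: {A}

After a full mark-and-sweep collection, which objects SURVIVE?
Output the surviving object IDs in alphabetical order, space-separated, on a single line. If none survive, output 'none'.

Roots: A
Mark A: refs=B null A, marked=A
Mark B: refs=null, marked=A B
Unmarked (collected): C D E F G H I J K L

Answer: A B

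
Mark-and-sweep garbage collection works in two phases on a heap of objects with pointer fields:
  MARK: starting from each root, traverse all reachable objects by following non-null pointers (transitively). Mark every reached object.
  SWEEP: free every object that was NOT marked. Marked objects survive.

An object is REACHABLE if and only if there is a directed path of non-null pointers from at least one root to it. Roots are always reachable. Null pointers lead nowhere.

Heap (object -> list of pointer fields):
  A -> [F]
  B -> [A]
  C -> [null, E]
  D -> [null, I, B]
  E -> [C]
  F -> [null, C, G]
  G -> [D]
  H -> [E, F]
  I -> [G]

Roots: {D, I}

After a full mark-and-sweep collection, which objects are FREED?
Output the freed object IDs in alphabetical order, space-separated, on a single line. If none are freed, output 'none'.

Roots: D I
Mark D: refs=null I B, marked=D
Mark I: refs=G, marked=D I
Mark B: refs=A, marked=B D I
Mark G: refs=D, marked=B D G I
Mark A: refs=F, marked=A B D G I
Mark F: refs=null C G, marked=A B D F G I
Mark C: refs=null E, marked=A B C D F G I
Mark E: refs=C, marked=A B C D E F G I
Unmarked (collected): H

Answer: H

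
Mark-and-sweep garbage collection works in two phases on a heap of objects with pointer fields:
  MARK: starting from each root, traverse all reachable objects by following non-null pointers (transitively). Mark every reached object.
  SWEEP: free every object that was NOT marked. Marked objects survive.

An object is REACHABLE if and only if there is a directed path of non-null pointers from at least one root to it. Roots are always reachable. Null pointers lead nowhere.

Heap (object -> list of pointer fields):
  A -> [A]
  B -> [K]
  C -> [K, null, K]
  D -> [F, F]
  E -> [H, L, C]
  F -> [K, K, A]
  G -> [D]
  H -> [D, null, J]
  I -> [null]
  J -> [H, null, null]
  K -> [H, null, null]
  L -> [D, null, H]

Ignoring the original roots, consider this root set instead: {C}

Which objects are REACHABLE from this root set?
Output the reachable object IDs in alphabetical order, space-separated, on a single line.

Roots: C
Mark C: refs=K null K, marked=C
Mark K: refs=H null null, marked=C K
Mark H: refs=D null J, marked=C H K
Mark D: refs=F F, marked=C D H K
Mark J: refs=H null null, marked=C D H J K
Mark F: refs=K K A, marked=C D F H J K
Mark A: refs=A, marked=A C D F H J K
Unmarked (collected): B E G I L

Answer: A C D F H J K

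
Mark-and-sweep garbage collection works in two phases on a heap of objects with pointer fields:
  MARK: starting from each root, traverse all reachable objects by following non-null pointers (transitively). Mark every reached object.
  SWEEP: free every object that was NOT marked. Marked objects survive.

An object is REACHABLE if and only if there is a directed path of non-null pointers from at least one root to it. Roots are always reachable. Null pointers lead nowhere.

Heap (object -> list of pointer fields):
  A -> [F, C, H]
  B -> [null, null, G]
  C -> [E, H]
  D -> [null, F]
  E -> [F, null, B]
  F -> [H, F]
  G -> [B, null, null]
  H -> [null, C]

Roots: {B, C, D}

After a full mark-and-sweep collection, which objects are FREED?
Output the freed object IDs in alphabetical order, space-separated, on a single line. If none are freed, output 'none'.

Answer: A

Derivation:
Roots: B C D
Mark B: refs=null null G, marked=B
Mark C: refs=E H, marked=B C
Mark D: refs=null F, marked=B C D
Mark G: refs=B null null, marked=B C D G
Mark E: refs=F null B, marked=B C D E G
Mark H: refs=null C, marked=B C D E G H
Mark F: refs=H F, marked=B C D E F G H
Unmarked (collected): A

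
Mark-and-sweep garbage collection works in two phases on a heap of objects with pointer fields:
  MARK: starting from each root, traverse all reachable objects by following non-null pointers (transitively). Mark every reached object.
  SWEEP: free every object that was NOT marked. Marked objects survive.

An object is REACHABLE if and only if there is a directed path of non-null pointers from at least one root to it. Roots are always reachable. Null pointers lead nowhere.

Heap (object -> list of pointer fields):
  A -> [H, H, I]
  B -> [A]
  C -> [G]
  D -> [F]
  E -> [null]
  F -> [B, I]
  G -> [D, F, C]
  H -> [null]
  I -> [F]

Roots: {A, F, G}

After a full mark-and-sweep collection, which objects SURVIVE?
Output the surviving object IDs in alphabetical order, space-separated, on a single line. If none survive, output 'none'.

Answer: A B C D F G H I

Derivation:
Roots: A F G
Mark A: refs=H H I, marked=A
Mark F: refs=B I, marked=A F
Mark G: refs=D F C, marked=A F G
Mark H: refs=null, marked=A F G H
Mark I: refs=F, marked=A F G H I
Mark B: refs=A, marked=A B F G H I
Mark D: refs=F, marked=A B D F G H I
Mark C: refs=G, marked=A B C D F G H I
Unmarked (collected): E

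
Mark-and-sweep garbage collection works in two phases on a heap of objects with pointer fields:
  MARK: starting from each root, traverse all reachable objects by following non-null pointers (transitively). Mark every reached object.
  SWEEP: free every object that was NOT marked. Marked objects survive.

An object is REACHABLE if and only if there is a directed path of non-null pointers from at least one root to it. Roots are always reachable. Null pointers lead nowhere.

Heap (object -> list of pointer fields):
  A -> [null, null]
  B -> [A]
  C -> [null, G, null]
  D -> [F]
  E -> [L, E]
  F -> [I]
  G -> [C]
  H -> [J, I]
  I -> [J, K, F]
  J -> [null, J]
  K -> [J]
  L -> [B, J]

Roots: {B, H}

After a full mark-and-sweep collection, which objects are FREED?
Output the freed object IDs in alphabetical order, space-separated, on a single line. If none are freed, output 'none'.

Roots: B H
Mark B: refs=A, marked=B
Mark H: refs=J I, marked=B H
Mark A: refs=null null, marked=A B H
Mark J: refs=null J, marked=A B H J
Mark I: refs=J K F, marked=A B H I J
Mark K: refs=J, marked=A B H I J K
Mark F: refs=I, marked=A B F H I J K
Unmarked (collected): C D E G L

Answer: C D E G L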